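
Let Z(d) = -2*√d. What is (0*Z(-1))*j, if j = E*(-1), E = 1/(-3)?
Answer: 0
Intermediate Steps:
E = -⅓ ≈ -0.33333
j = ⅓ (j = -⅓*(-1) = ⅓ ≈ 0.33333)
(0*Z(-1))*j = (0*(-2*I))*(⅓) = 0*(⅓) = 0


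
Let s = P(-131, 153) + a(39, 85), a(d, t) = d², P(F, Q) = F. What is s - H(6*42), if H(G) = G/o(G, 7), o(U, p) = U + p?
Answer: 51394/37 ≈ 1389.0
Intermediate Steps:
H(G) = G/(7 + G) (H(G) = G/(G + 7) = G/(7 + G))
s = 1390 (s = -131 + 39² = -131 + 1521 = 1390)
s - H(6*42) = 1390 - 6*42/(7 + 6*42) = 1390 - 252/(7 + 252) = 1390 - 252/259 = 1390 - 1*36/37 = 1390 - 36/37 = 51394/37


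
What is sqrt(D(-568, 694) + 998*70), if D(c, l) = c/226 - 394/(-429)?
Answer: sqrt(164168616345162)/48477 ≈ 264.31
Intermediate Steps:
D(c, l) = 394/429 + c/226 (D(c, l) = c*(1/226) - 394*(-1/429) = c/226 + 394/429 = 394/429 + c/226)
sqrt(D(-568, 694) + 998*70) = sqrt((394/429 + (1/226)*(-568)) + 998*70) = sqrt((394/429 - 284/113) + 69860) = sqrt(-77314/48477 + 69860) = sqrt(3386525906/48477) = sqrt(164168616345162)/48477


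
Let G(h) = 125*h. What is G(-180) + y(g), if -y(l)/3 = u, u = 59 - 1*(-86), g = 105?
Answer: -22935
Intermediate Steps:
u = 145 (u = 59 + 86 = 145)
y(l) = -435 (y(l) = -3*145 = -435)
G(-180) + y(g) = 125*(-180) - 435 = -22500 - 435 = -22935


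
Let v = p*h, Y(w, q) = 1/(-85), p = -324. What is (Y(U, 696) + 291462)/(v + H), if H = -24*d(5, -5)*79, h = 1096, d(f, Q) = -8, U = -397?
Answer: -24774269/28894560 ≈ -0.85740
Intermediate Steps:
Y(w, q) = -1/85
v = -355104 (v = -324*1096 = -355104)
H = 15168 (H = -24*(-8)*79 = 192*79 = 15168)
(Y(U, 696) + 291462)/(v + H) = (-1/85 + 291462)/(-355104 + 15168) = (24774269/85)/(-339936) = (24774269/85)*(-1/339936) = -24774269/28894560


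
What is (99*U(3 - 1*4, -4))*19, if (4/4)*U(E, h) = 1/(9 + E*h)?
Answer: 1881/13 ≈ 144.69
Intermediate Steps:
U(E, h) = 1/(9 + E*h)
(99*U(3 - 1*4, -4))*19 = (99/(9 + (3 - 1*4)*(-4)))*19 = (99/(9 + (3 - 4)*(-4)))*19 = (99/(9 - 1*(-4)))*19 = (99/(9 + 4))*19 = (99/13)*19 = 1881/13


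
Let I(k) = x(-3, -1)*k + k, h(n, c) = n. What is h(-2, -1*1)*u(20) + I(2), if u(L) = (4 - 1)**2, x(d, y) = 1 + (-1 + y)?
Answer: -18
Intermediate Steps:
x(d, y) = y
u(L) = 9 (u(L) = 3**2 = 9)
I(k) = 0 (I(k) = -k + k = 0)
h(-2, -1*1)*u(20) + I(2) = -2*9 + 0 = -18 + 0 = -18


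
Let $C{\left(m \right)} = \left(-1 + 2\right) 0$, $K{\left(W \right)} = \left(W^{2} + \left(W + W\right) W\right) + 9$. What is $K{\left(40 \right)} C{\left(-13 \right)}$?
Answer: $0$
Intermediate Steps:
$K{\left(W \right)} = 9 + 3 W^{2}$ ($K{\left(W \right)} = \left(W^{2} + 2 W W\right) + 9 = \left(W^{2} + 2 W^{2}\right) + 9 = 3 W^{2} + 9 = 9 + 3 W^{2}$)
$C{\left(m \right)} = 0$ ($C{\left(m \right)} = 1 \cdot 0 = 0$)
$K{\left(40 \right)} C{\left(-13 \right)} = \left(9 + 3 \cdot 40^{2}\right) 0 = \left(9 + 3 \cdot 1600\right) 0 = \left(9 + 4800\right) 0 = 4809 \cdot 0 = 0$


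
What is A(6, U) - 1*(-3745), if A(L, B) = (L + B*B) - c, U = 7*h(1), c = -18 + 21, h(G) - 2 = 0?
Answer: 3944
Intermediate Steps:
h(G) = 2 (h(G) = 2 + 0 = 2)
c = 3
U = 14 (U = 7*2 = 14)
A(L, B) = -3 + L + B² (A(L, B) = (L + B*B) - 1*3 = (L + B²) - 3 = -3 + L + B²)
A(6, U) - 1*(-3745) = (-3 + 6 + 14²) - 1*(-3745) = (-3 + 6 + 196) + 3745 = 199 + 3745 = 3944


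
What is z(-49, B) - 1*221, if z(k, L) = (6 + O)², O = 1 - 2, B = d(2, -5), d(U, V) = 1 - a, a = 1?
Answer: -196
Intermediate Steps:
d(U, V) = 0 (d(U, V) = 1 - 1*1 = 1 - 1 = 0)
B = 0
O = -1
z(k, L) = 25 (z(k, L) = (6 - 1)² = 5² = 25)
z(-49, B) - 1*221 = 25 - 1*221 = 25 - 221 = -196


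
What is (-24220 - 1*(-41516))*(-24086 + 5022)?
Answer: -329730944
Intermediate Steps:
(-24220 - 1*(-41516))*(-24086 + 5022) = (-24220 + 41516)*(-19064) = 17296*(-19064) = -329730944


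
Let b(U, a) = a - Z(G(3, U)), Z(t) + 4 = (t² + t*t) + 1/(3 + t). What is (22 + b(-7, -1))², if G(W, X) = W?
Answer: 1681/36 ≈ 46.694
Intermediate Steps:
Z(t) = -4 + 1/(3 + t) + 2*t² (Z(t) = -4 + ((t² + t*t) + 1/(3 + t)) = -4 + ((t² + t²) + 1/(3 + t)) = -4 + (2*t² + 1/(3 + t)) = -4 + (1/(3 + t) + 2*t²) = -4 + 1/(3 + t) + 2*t²)
b(U, a) = -85/6 + a (b(U, a) = a - (-11 - 4*3 + 2*3³ + 6*3²)/(3 + 3) = a - (-11 - 12 + 2*27 + 6*9)/6 = a - (-11 - 12 + 54 + 54)/6 = a - 85/6 = -85/6 + a)
(22 + b(-7, -1))² = (22 + (-85/6 - 1))² = (22 - 91/6)² = (41/6)² = 1681/36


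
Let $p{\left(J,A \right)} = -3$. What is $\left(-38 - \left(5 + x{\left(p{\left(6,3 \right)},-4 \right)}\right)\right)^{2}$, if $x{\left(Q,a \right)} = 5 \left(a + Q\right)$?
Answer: $64$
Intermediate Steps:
$x{\left(Q,a \right)} = 5 Q + 5 a$ ($x{\left(Q,a \right)} = 5 \left(Q + a\right) = 5 Q + 5 a$)
$\left(-38 - \left(5 + x{\left(p{\left(6,3 \right)},-4 \right)}\right)\right)^{2} = \left(-38 - \left(5 - 20 - 15\right)\right)^{2} = \left(-38 - -30\right)^{2} = \left(-38 + \left(-5 + 35\right)\right)^{2} = \left(-38 + 30\right)^{2} = \left(-8\right)^{2} = 64$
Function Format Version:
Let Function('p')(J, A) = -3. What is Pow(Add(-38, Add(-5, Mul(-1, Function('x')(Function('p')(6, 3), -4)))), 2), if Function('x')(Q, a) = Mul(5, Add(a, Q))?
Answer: 64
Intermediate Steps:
Function('x')(Q, a) = Add(Mul(5, Q), Mul(5, a)) (Function('x')(Q, a) = Mul(5, Add(Q, a)) = Add(Mul(5, Q), Mul(5, a)))
Pow(Add(-38, Add(-5, Mul(-1, Function('x')(Function('p')(6, 3), -4)))), 2) = Pow(Add(-38, Add(-5, Mul(-1, Add(Mul(5, -3), Mul(5, -4))))), 2) = Pow(Add(-38, Add(-5, Mul(-1, Add(-15, -20)))), 2) = Pow(Add(-38, Add(-5, Mul(-1, -35))), 2) = Pow(Add(-38, Add(-5, 35)), 2) = Pow(Add(-38, 30), 2) = Pow(-8, 2) = 64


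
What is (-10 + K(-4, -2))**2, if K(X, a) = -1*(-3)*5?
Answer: 25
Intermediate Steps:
K(X, a) = 15 (K(X, a) = 3*5 = 15)
(-10 + K(-4, -2))**2 = (-10 + 15)**2 = 5**2 = 25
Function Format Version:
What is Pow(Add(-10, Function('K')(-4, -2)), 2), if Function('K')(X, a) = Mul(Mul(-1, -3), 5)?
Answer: 25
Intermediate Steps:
Function('K')(X, a) = 15 (Function('K')(X, a) = Mul(3, 5) = 15)
Pow(Add(-10, Function('K')(-4, -2)), 2) = Pow(Add(-10, 15), 2) = Pow(5, 2) = 25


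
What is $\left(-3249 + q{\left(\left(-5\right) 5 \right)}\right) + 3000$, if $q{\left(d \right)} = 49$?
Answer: $-200$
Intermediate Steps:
$\left(-3249 + q{\left(\left(-5\right) 5 \right)}\right) + 3000 = \left(-3249 + 49\right) + 3000 = -3200 + 3000 = -200$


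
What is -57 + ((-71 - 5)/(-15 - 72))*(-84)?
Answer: -3781/29 ≈ -130.38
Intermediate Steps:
-57 + ((-71 - 5)/(-15 - 72))*(-84) = -57 - 76/(-87)*(-84) = -57 - 76*(-1/87)*(-84) = -57 + (76/87)*(-84) = -57 - 2128/29 = -3781/29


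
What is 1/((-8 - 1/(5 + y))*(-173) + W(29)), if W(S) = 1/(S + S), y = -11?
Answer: 87/117901 ≈ 0.00073791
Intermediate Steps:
W(S) = 1/(2*S)
1/((-8 - 1/(5 + y))*(-173) + W(29)) = 1/((-8 - 1/(5 - 11))*(-173) + (½)/29) = 1/((-8 - 1/(-6))*(-173) + (½)*(1/29)) = 1/((-8 - 1*(-⅙))*(-173) + 1/58) = 1/((-8 + ⅙)*(-173) + 1/58) = 1/(-47/6*(-173) + 1/58) = 1/(8131/6 + 1/58) = 1/(117901/87) = 87/117901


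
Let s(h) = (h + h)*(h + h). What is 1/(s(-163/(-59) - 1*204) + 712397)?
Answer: 3481/3043726473 ≈ 1.1437e-6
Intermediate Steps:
s(h) = 4*h² (s(h) = (2*h)*(2*h) = 4*h²)
1/(s(-163/(-59) - 1*204) + 712397) = 1/(4*(-163/(-59) - 1*204)² + 712397) = 1/(4*(-163*(-1/59) - 204)² + 712397) = 1/(4*(163/59 - 204)² + 712397) = 1/(4*(-11873/59)² + 712397) = 1/(4*(140968129/3481) + 712397) = 1/(563872516/3481 + 712397) = 1/(3043726473/3481) = 3481/3043726473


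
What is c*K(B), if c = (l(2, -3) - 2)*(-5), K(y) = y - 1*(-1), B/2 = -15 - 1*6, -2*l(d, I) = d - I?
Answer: -1845/2 ≈ -922.50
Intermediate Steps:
l(d, I) = I/2 - d/2 (l(d, I) = -(d - I)/2 = I/2 - d/2)
B = -42 (B = 2*(-15 - 1*6) = 2*(-15 - 6) = 2*(-21) = -42)
K(y) = 1 + y (K(y) = y + 1 = 1 + y)
c = 45/2 (c = (((½)*(-3) - ½*2) - 2)*(-5) = ((-3/2 - 1) - 2)*(-5) = (-5/2 - 2)*(-5) = -9/2*(-5) = 45/2 ≈ 22.500)
c*K(B) = 45*(1 - 42)/2 = (45/2)*(-41) = -1845/2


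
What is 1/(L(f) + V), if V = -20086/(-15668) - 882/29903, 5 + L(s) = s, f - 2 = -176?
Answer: -234260102/41639152017 ≈ -0.0056260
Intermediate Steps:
f = -174 (f = 2 - 176 = -174)
L(s) = -5 + s
V = 293406241/234260102 (V = -20086*(-1/15668) - 882*1/29903 = 10043/7834 - 882/29903 = 293406241/234260102 ≈ 1.2525)
1/(L(f) + V) = 1/((-5 - 174) + 293406241/234260102) = 1/(-179 + 293406241/234260102) = 1/(-41639152017/234260102) = -234260102/41639152017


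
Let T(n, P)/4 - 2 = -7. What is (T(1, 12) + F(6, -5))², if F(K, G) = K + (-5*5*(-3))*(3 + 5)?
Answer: 343396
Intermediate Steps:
T(n, P) = -20 (T(n, P) = 8 + 4*(-7) = 8 - 28 = -20)
F(K, G) = 600 + K (F(K, G) = K - 25*(-3)*8 = K + 75*8 = K + 600 = 600 + K)
(T(1, 12) + F(6, -5))² = (-20 + (600 + 6))² = (-20 + 606)² = 586² = 343396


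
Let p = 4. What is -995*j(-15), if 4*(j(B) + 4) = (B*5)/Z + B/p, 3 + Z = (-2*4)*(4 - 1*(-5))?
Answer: 74625/16 ≈ 4664.1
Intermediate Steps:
Z = -75 (Z = -3 + (-2*4)*(4 - 1*(-5)) = -3 - 8*(4 + 5) = -3 - 8*9 = -3 - 72 = -75)
j(B) = -4 + 11*B/240 (j(B) = -4 + ((B*5)/(-75) + B/4)/4 = -4 + ((5*B)*(-1/75) + B*(¼))/4 = -4 + (-B/15 + B/4)/4 = -4 + (11*B/60)/4 = -4 + 11*B/240)
-995*j(-15) = -995*(-4 + (11/240)*(-15)) = -995*(-4 - 11/16) = -995*(-75/16) = 74625/16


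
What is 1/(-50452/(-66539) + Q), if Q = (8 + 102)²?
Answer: 66539/805172352 ≈ 8.2639e-5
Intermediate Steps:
Q = 12100 (Q = 110² = 12100)
1/(-50452/(-66539) + Q) = 1/(-50452/(-66539) + 12100) = 1/(-50452*(-1/66539) + 12100) = 1/(50452/66539 + 12100) = 1/(805172352/66539) = 66539/805172352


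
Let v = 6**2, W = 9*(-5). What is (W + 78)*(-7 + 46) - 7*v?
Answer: 1035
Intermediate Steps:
W = -45
v = 36
(W + 78)*(-7 + 46) - 7*v = (-45 + 78)*(-7 + 46) - 7*36 = 33*39 - 252 = 1287 - 252 = 1035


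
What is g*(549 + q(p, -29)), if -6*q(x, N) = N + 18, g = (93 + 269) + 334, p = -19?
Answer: 383380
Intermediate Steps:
g = 696 (g = 362 + 334 = 696)
q(x, N) = -3 - N/6 (q(x, N) = -(N + 18)/6 = -(18 + N)/6 = -3 - N/6)
g*(549 + q(p, -29)) = 696*(549 + (-3 - ⅙*(-29))) = 696*(549 + (-3 + 29/6)) = 696*(549 + 11/6) = 696*(3305/6) = 383380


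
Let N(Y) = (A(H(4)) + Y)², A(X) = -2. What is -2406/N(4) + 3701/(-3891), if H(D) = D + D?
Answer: -4688275/7782 ≈ -602.45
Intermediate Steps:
H(D) = 2*D
N(Y) = (-2 + Y)²
-2406/N(4) + 3701/(-3891) = -2406/(-2 + 4)² + 3701/(-3891) = -2406/(2²) + 3701*(-1/3891) = -2406/4 - 3701/3891 = -2406*¼ - 3701/3891 = -1203/2 - 3701/3891 = -4688275/7782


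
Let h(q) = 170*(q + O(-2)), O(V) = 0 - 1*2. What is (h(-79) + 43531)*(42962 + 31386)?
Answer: 2212670828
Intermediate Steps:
O(V) = -2 (O(V) = 0 - 2 = -2)
h(q) = -340 + 170*q (h(q) = 170*(q - 2) = 170*(-2 + q) = -340 + 170*q)
(h(-79) + 43531)*(42962 + 31386) = ((-340 + 170*(-79)) + 43531)*(42962 + 31386) = ((-340 - 13430) + 43531)*74348 = (-13770 + 43531)*74348 = 29761*74348 = 2212670828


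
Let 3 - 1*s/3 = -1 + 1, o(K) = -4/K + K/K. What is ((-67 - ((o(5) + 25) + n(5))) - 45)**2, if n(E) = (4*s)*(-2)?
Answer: 106276/25 ≈ 4251.0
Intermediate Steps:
o(K) = 1 - 4/K (o(K) = -4/K + 1 = 1 - 4/K)
s = 9 (s = 9 - 3*(-1 + 1) = 9 - 3*0 = 9 + 0 = 9)
n(E) = -72 (n(E) = (4*9)*(-2) = 36*(-2) = -72)
((-67 - ((o(5) + 25) + n(5))) - 45)**2 = ((-67 - (((-4 + 5)/5 + 25) - 72)) - 45)**2 = ((-67 - (((1/5)*1 + 25) - 72)) - 45)**2 = ((-67 - ((1/5 + 25) - 72)) - 45)**2 = ((-67 - (126/5 - 72)) - 45)**2 = ((-67 - 1*(-234/5)) - 45)**2 = ((-67 + 234/5) - 45)**2 = (-101/5 - 45)**2 = (-326/5)**2 = 106276/25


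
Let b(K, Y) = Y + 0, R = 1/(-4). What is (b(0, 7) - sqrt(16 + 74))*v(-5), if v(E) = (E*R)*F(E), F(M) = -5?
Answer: -175/4 + 75*sqrt(10)/4 ≈ 15.543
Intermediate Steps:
R = -1/4 ≈ -0.25000
b(K, Y) = Y
v(E) = 5*E/4 (v(E) = (E*(-1/4))*(-5) = -E/4*(-5) = 5*E/4)
(b(0, 7) - sqrt(16 + 74))*v(-5) = (7 - sqrt(16 + 74))*((5/4)*(-5)) = (7 - sqrt(90))*(-25/4) = (7 - 3*sqrt(10))*(-25/4) = -175/4 + 75*sqrt(10)/4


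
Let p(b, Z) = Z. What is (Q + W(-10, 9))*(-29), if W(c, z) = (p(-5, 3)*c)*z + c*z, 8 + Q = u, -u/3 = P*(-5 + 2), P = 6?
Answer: 9106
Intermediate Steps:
u = 54 (u = -18*(-5 + 2) = -18*(-3) = -3*(-18) = 54)
Q = 46 (Q = -8 + 54 = 46)
W(c, z) = 4*c*z (W(c, z) = (3*c)*z + c*z = 3*c*z + c*z = 4*c*z)
(Q + W(-10, 9))*(-29) = (46 + 4*(-10)*9)*(-29) = (46 - 360)*(-29) = -314*(-29) = 9106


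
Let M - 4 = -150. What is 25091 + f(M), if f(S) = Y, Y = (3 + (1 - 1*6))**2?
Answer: 25095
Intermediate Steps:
M = -146 (M = 4 - 150 = -146)
Y = 4 (Y = (3 + (1 - 6))**2 = (3 - 5)**2 = (-2)**2 = 4)
f(S) = 4
25091 + f(M) = 25091 + 4 = 25095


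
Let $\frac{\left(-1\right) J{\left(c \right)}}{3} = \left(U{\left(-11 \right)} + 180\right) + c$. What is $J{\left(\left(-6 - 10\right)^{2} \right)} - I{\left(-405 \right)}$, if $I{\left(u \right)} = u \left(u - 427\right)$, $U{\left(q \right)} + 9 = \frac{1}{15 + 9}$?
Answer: $- \frac{2705929}{8} \approx -3.3824 \cdot 10^{5}$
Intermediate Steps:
$U{\left(q \right)} = - \frac{215}{24}$ ($U{\left(q \right)} = -9 + \frac{1}{15 + 9} = -9 + \frac{1}{24} = - \frac{215}{24}$)
$J{\left(c \right)} = - \frac{4105}{8} - 3 c$ ($J{\left(c \right)} = - 3 \left(\left(- \frac{215}{24} + 180\right) + c\right) = - 3 \left(\frac{4105}{24} + c\right) = - \frac{4105}{8} - 3 c$)
$I{\left(u \right)} = u \left(-427 + u\right)$
$J{\left(\left(-6 - 10\right)^{2} \right)} - I{\left(-405 \right)} = \left(- \frac{4105}{8} - 3 \left(-6 - 10\right)^{2}\right) - - 405 \left(-427 - 405\right) = \left(- \frac{4105}{8} - 3 \left(-16\right)^{2}\right) - \left(-405\right) \left(-832\right) = \left(- \frac{4105}{8} - 768\right) - 336960 = - \frac{10249}{8} - 336960 = - \frac{2705929}{8}$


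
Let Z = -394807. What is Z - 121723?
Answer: -516530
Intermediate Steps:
Z - 121723 = -394807 - 121723 = -516530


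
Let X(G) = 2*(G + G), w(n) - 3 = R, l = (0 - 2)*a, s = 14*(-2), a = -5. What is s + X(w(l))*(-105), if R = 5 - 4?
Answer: -1708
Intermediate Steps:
s = -28
R = 1
l = 10 (l = (0 - 2)*(-5) = -2*(-5) = 10)
w(n) = 4 (w(n) = 3 + 1 = 4)
X(G) = 4*G (X(G) = 2*(2*G) = 4*G)
s + X(w(l))*(-105) = -28 + (4*4)*(-105) = -28 + 16*(-105) = -28 - 1680 = -1708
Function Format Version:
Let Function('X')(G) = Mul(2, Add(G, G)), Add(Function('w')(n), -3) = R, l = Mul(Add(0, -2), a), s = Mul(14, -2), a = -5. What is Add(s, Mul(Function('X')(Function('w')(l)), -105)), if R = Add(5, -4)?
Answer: -1708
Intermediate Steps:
s = -28
R = 1
l = 10 (l = Mul(Add(0, -2), -5) = Mul(-2, -5) = 10)
Function('w')(n) = 4 (Function('w')(n) = Add(3, 1) = 4)
Function('X')(G) = Mul(4, G) (Function('X')(G) = Mul(2, Mul(2, G)) = Mul(4, G))
Add(s, Mul(Function('X')(Function('w')(l)), -105)) = Add(-28, Mul(Mul(4, 4), -105)) = Add(-28, Mul(16, -105)) = Add(-28, -1680) = -1708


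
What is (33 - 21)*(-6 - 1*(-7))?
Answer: 12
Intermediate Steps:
(33 - 21)*(-6 - 1*(-7)) = 12*(-6 + 7) = 12*1 = 12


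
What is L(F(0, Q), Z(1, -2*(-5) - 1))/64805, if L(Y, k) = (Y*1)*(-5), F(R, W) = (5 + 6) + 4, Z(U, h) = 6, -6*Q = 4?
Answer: -15/12961 ≈ -0.0011573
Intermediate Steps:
Q = -⅔ (Q = -⅙*4 = -⅔ ≈ -0.66667)
F(R, W) = 15 (F(R, W) = 11 + 4 = 15)
L(Y, k) = -5*Y (L(Y, k) = Y*(-5) = -5*Y)
L(F(0, Q), Z(1, -2*(-5) - 1))/64805 = -5*15/64805 = -75*1/64805 = -15/12961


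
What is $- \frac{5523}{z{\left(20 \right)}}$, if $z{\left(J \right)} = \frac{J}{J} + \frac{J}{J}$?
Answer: $- \frac{5523}{2} \approx -2761.5$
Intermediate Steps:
$z{\left(J \right)} = 2$ ($z{\left(J \right)} = 1 + 1 = 2$)
$- \frac{5523}{z{\left(20 \right)}} = - \frac{5523}{2}$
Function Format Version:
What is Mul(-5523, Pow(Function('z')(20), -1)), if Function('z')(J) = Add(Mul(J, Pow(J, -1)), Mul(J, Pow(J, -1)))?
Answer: Rational(-5523, 2) ≈ -2761.5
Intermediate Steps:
Function('z')(J) = 2 (Function('z')(J) = Add(1, 1) = 2)
Mul(-5523, Pow(Function('z')(20), -1)) = Mul(-5523, Pow(2, -1)) = Mul(-5523, Rational(1, 2)) = Rational(-5523, 2)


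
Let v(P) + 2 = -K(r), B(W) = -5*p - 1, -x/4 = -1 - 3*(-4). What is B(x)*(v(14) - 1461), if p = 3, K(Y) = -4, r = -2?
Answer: 23344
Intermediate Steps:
x = -44 (x = -4*(-1 - 3*(-4)) = -4*(-1 + 12) = -4*11 = -44)
B(W) = -16 (B(W) = -5*3 - 1 = -15 - 1 = -16)
v(P) = 2 (v(P) = -2 - 1*(-4) = -2 + 4 = 2)
B(x)*(v(14) - 1461) = -16*(2 - 1461) = -16*(-1459) = 23344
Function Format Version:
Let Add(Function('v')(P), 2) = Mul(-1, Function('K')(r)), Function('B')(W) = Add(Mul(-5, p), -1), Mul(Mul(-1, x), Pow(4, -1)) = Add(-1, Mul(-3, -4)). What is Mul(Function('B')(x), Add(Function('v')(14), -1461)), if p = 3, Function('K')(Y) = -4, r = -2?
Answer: 23344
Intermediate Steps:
x = -44 (x = Mul(-4, Add(-1, Mul(-3, -4))) = Mul(-4, Add(-1, 12)) = Mul(-4, 11) = -44)
Function('B')(W) = -16 (Function('B')(W) = Add(Mul(-5, 3), -1) = Add(-15, -1) = -16)
Function('v')(P) = 2 (Function('v')(P) = Add(-2, Mul(-1, -4)) = Add(-2, 4) = 2)
Mul(Function('B')(x), Add(Function('v')(14), -1461)) = Mul(-16, Add(2, -1461)) = Mul(-16, -1459) = 23344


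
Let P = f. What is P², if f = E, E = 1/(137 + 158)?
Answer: 1/87025 ≈ 1.1491e-5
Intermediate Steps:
E = 1/295 ≈ 0.0033898
f = 1/295 ≈ 0.0033898
P = 1/295 ≈ 0.0033898
P² = (1/295)² = 1/87025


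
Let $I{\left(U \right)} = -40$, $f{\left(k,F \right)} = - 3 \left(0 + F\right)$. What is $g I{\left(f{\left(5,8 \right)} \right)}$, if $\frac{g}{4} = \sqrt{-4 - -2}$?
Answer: $- 160 i \sqrt{2} \approx - 226.27 i$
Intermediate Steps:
$f{\left(k,F \right)} = - 3 F$
$g = 4 i \sqrt{2}$ ($g = 4 \sqrt{-4 - -2} = 4 \sqrt{-4 + \left(-1 + 3\right)} = 4 \sqrt{-4 + 2} = 4 \sqrt{-2} = 4 i \sqrt{2} \approx 5.6569 i$)
$g I{\left(f{\left(5,8 \right)} \right)} = 4 i \sqrt{2} \left(-40\right) = - 160 i \sqrt{2}$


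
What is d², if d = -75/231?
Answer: 625/5929 ≈ 0.10541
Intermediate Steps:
d = -25/77 (d = -75*1/231 = -25/77 ≈ -0.32468)
d² = (-25/77)² = 625/5929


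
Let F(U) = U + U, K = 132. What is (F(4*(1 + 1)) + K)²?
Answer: 21904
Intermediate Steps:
F(U) = 2*U
(F(4*(1 + 1)) + K)² = (2*(4*(1 + 1)) + 132)² = (2*(4*2) + 132)² = (2*8 + 132)² = (16 + 132)² = 148² = 21904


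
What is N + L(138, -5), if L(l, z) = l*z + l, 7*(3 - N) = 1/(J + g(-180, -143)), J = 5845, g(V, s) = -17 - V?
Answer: -23088745/42056 ≈ -549.00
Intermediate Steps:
N = 126167/42056 (N = 3 - 1/(7*(5845 + (-17 - 1*(-180)))) = 3 - 1/(7*(5845 + (-17 + 180))) = 3 - 1/(7*(5845 + 163)) = 3 - ⅐/6008 = 3 - ⅐*1/6008 = 3 - 1/42056 = 126167/42056 ≈ 3.0000)
L(l, z) = l + l*z
N + L(138, -5) = 126167/42056 + 138*(1 - 5) = 126167/42056 + 138*(-4) = 126167/42056 - 552 = -23088745/42056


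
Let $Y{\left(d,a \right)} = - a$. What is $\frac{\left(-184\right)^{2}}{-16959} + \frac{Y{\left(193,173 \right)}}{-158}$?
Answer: $- \frac{2415341}{2679522} \approx -0.90141$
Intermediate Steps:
$\frac{\left(-184\right)^{2}}{-16959} + \frac{Y{\left(193,173 \right)}}{-158} = \frac{\left(-184\right)^{2}}{-16959} + \frac{\left(-1\right) 173}{-158} = 33856 \left(- \frac{1}{16959}\right) - - \frac{173}{158} = - \frac{33856}{16959} + \frac{173}{158} = - \frac{2415341}{2679522}$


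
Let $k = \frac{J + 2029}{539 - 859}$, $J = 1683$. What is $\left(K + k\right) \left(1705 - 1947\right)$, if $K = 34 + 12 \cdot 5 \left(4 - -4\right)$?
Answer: $- \frac{607904}{5} \approx -1.2158 \cdot 10^{5}$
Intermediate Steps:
$k = - \frac{58}{5}$ ($k = \frac{1683 + 2029}{539 - 859} = \frac{3712}{-320} = 3712 \left(- \frac{1}{320}\right) = - \frac{58}{5} \approx -11.6$)
$K = 514$ ($K = 34 + 12 \cdot 5 \left(4 + 4\right) = 34 + 12 \cdot 5 \cdot 8 = 34 + 12 \cdot 40 = 34 + 480 = 514$)
$\left(K + k\right) \left(1705 - 1947\right) = \left(514 - \frac{58}{5}\right) \left(1705 - 1947\right) = \frac{2512}{5} \left(-242\right) = - \frac{607904}{5}$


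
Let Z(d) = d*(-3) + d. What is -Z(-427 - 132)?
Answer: -1118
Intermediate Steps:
Z(d) = -2*d (Z(d) = -3*d + d = -2*d)
-Z(-427 - 132) = -(-2)*(-427 - 132) = -(-2)*(-559) = -1*1118 = -1118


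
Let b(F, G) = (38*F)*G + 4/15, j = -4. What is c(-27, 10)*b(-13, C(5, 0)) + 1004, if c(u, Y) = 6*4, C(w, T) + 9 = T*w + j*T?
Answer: 538572/5 ≈ 1.0771e+5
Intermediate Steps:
C(w, T) = -9 - 4*T + T*w (C(w, T) = -9 + (T*w - 4*T) = -9 + (-4*T + T*w) = -9 - 4*T + T*w)
c(u, Y) = 24
b(F, G) = 4/15 + 38*F*G (b(F, G) = 38*F*G + 4*(1/15) = 38*F*G + 4/15 = 4/15 + 38*F*G)
c(-27, 10)*b(-13, C(5, 0)) + 1004 = 24*(4/15 + 38*(-13)*(-9 - 4*0 + 0*5)) + 1004 = 24*(4/15 + 38*(-13)*(-9 + 0 + 0)) + 1004 = 24*(4/15 + 38*(-13)*(-9)) + 1004 = 24*(4/15 + 4446) + 1004 = 24*(66694/15) + 1004 = 533552/5 + 1004 = 538572/5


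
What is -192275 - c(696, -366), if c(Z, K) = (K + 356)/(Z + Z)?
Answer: -133823395/696 ≈ -1.9228e+5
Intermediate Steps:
c(Z, K) = (356 + K)/(2*Z) (c(Z, K) = (356 + K)/((2*Z)) = (356 + K)*(1/(2*Z)) = (356 + K)/(2*Z))
-192275 - c(696, -366) = -192275 - (356 - 366)/(2*696) = -192275 - (-10)/(2*696) = -192275 - 1*(-5/696) = -192275 + 5/696 = -133823395/696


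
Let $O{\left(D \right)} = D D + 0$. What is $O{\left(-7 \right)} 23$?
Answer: $1127$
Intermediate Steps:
$O{\left(D \right)} = D^{2}$ ($O{\left(D \right)} = D^{2} + 0 = D^{2}$)
$O{\left(-7 \right)} 23 = \left(-7\right)^{2} \cdot 23 = 49 \cdot 23 = 1127$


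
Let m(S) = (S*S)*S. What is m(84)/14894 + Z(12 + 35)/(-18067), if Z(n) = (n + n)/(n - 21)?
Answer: 69604140583/1749084337 ≈ 39.795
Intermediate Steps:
Z(n) = 2*n/(-21 + n) (Z(n) = (2*n)/(-21 + n) = 2*n/(-21 + n))
m(S) = S³ (m(S) = S²*S = S³)
m(84)/14894 + Z(12 + 35)/(-18067) = 84³/14894 + (2*(12 + 35)/(-21 + (12 + 35)))/(-18067) = 592704*(1/14894) + (2*47/(-21 + 47))*(-1/18067) = 296352/7447 + (2*47/26)*(-1/18067) = 296352/7447 + (2*47*(1/26))*(-1/18067) = 296352/7447 + (47/13)*(-1/18067) = 296352/7447 - 47/234871 = 69604140583/1749084337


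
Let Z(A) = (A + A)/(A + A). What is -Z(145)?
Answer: -1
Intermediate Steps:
Z(A) = 1 (Z(A) = (2*A)/((2*A)) = (2*A)*(1/(2*A)) = 1)
-Z(145) = -1*1 = -1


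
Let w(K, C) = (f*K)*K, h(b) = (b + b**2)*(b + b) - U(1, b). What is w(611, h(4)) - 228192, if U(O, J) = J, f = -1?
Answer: -601513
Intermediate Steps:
h(b) = -b + 2*b*(b + b**2) (h(b) = (b + b**2)*(b + b) - b = (b + b**2)*(2*b) - b = 2*b*(b + b**2) - b = -b + 2*b*(b + b**2))
w(K, C) = -K**2 (w(K, C) = (-K)*K = -K**2)
w(611, h(4)) - 228192 = -1*611**2 - 228192 = -1*373321 - 228192 = -373321 - 228192 = -601513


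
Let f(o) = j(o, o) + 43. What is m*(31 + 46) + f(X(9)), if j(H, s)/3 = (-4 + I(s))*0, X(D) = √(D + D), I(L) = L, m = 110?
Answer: 8513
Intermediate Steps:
X(D) = √2*√D (X(D) = √(2*D) = √2*√D)
j(H, s) = 0 (j(H, s) = 3*((-4 + s)*0) = 3*0 = 0)
f(o) = 43 (f(o) = 0 + 43 = 43)
m*(31 + 46) + f(X(9)) = 110*(31 + 46) + 43 = 110*77 + 43 = 8470 + 43 = 8513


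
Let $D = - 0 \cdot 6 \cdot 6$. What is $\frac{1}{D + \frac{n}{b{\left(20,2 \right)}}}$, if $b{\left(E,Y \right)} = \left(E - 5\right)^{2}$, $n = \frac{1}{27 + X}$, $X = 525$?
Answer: $124200$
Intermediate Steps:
$n = \frac{1}{552}$ ($n = \frac{1}{27 + 525} = \frac{1}{552} \approx 0.0018116$)
$b{\left(E,Y \right)} = \left(-5 + E\right)^{2}$
$D = 0$ ($D = - 0 \cdot 6 = \left(-1\right) 0 = 0$)
$\frac{1}{D + \frac{n}{b{\left(20,2 \right)}}} = \frac{1}{0 + \frac{1}{552 \left(-5 + 20\right)^{2}}} = \frac{1}{0 + \frac{1}{552 \cdot 15^{2}}} = \frac{1}{0 + \frac{1}{552 \cdot 225}} = \frac{1}{0 + \frac{1}{552} \cdot \frac{1}{225}} = \frac{1}{0 + \frac{1}{124200}} = \frac{1}{\frac{1}{124200}} = 124200$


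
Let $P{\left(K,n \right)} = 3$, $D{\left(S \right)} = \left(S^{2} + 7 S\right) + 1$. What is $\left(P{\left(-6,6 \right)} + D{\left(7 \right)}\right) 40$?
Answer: $4080$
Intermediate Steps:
$D{\left(S \right)} = 1 + S^{2} + 7 S$
$\left(P{\left(-6,6 \right)} + D{\left(7 \right)}\right) 40 = \left(3 + \left(1 + 7^{2} + 7 \cdot 7\right)\right) 40 = \left(3 + \left(1 + 49 + 49\right)\right) 40 = \left(3 + 99\right) 40 = 102 \cdot 40 = 4080$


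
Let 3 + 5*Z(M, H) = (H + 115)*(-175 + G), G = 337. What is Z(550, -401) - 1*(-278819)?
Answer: 269552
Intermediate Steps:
Z(M, H) = 18627/5 + 162*H/5 (Z(M, H) = -⅗ + ((H + 115)*(-175 + 337))/5 = -⅗ + ((115 + H)*162)/5 = -⅗ + (18630 + 162*H)/5 = -⅗ + (3726 + 162*H/5) = 18627/5 + 162*H/5)
Z(550, -401) - 1*(-278819) = (18627/5 + (162/5)*(-401)) - 1*(-278819) = (18627/5 - 64962/5) + 278819 = -9267 + 278819 = 269552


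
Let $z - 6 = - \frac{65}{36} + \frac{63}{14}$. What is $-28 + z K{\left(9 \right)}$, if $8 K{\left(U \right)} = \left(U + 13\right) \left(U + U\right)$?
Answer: $\frac{3219}{8} \approx 402.38$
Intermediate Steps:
$z = \frac{313}{36}$ ($z = 6 + \left(- \frac{65}{36} + \frac{63}{14}\right) = 6 + \left(\left(-65\right) \frac{1}{36} + 63 \cdot \frac{1}{14}\right) = 6 + \left(- \frac{65}{36} + \frac{9}{2}\right) = 6 + \frac{97}{36} = \frac{313}{36} \approx 8.6944$)
$K{\left(U \right)} = \frac{U \left(13 + U\right)}{4}$ ($K{\left(U \right)} = \frac{\left(U + 13\right) \left(U + U\right)}{8} = \frac{\left(13 + U\right) 2 U}{8} = \frac{2 U \left(13 + U\right)}{8} = \frac{U \left(13 + U\right)}{4}$)
$-28 + z K{\left(9 \right)} = -28 + \frac{313 \cdot \frac{1}{4} \cdot 9 \left(13 + 9\right)}{36} = -28 + \frac{313 \cdot \frac{1}{4} \cdot 9 \cdot 22}{36} = -28 + \frac{313}{36} \cdot \frac{99}{2} = -28 + \frac{3443}{8} = \frac{3219}{8}$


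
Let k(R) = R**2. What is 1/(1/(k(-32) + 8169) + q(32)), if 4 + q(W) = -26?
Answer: -9193/275789 ≈ -0.033333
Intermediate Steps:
q(W) = -30 (q(W) = -4 - 26 = -30)
1/(1/(k(-32) + 8169) + q(32)) = 1/(1/((-32)**2 + 8169) - 30) = 1/(1/(1024 + 8169) - 30) = 1/(1/9193 - 30) = 1/(-275789/9193) = -9193/275789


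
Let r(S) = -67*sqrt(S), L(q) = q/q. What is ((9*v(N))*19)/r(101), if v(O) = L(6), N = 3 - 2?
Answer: -171*sqrt(101)/6767 ≈ -0.25396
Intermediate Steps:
L(q) = 1
N = 1
v(O) = 1
((9*v(N))*19)/r(101) = ((9*1)*19)/((-67*sqrt(101))) = (9*19)*(-sqrt(101)/6767) = 171*(-sqrt(101)/6767) = -171*sqrt(101)/6767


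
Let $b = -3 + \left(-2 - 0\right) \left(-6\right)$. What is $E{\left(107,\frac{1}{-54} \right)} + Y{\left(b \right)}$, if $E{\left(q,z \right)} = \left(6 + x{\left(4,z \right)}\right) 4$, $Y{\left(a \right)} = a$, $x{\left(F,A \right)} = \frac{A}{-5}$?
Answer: $\frac{4457}{135} \approx 33.015$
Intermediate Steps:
$b = 9$ ($b = -3 + \left(-2 + 0\right) \left(-6\right) = -3 - -12 = -3 + 12 = 9$)
$x{\left(F,A \right)} = - \frac{A}{5}$ ($x{\left(F,A \right)} = A \left(- \frac{1}{5}\right) = - \frac{A}{5}$)
$E{\left(q,z \right)} = 24 - \frac{4 z}{5}$ ($E{\left(q,z \right)} = \left(6 - \frac{z}{5}\right) 4 = 24 - \frac{4 z}{5}$)
$E{\left(107,\frac{1}{-54} \right)} + Y{\left(b \right)} = \left(24 - \frac{4}{5 \left(-54\right)}\right) + 9 = \left(24 - - \frac{2}{135}\right) + 9 = \left(24 + \frac{2}{135}\right) + 9 = \frac{3242}{135} + 9 = \frac{4457}{135}$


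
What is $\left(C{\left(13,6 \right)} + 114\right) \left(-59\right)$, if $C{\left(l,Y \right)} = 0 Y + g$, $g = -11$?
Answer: $-6077$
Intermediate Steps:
$C{\left(l,Y \right)} = -11$ ($C{\left(l,Y \right)} = 0 Y - 11 = 0 - 11 = -11$)
$\left(C{\left(13,6 \right)} + 114\right) \left(-59\right) = \left(-11 + 114\right) \left(-59\right) = 103 \left(-59\right) = -6077$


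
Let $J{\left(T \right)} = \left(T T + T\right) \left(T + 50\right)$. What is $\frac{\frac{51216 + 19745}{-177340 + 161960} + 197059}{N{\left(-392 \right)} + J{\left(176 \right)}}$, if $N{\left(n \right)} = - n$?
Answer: $\frac{3030696459}{108286642720} \approx 0.027988$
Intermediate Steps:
$J{\left(T \right)} = \left(50 + T\right) \left(T + T^{2}\right)$ ($J{\left(T \right)} = \left(T^{2} + T\right) \left(50 + T\right) = \left(T + T^{2}\right) \left(50 + T\right) = \left(50 + T\right) \left(T + T^{2}\right)$)
$\frac{\frac{51216 + 19745}{-177340 + 161960} + 197059}{N{\left(-392 \right)} + J{\left(176 \right)}} = \frac{\frac{51216 + 19745}{-177340 + 161960} + 197059}{\left(-1\right) \left(-392\right) + 176 \left(50 + 176^{2} + 51 \cdot 176\right)} = \frac{\frac{70961}{-15380} + 197059}{392 + 176 \left(50 + 30976 + 8976\right)} = \frac{70961 \left(- \frac{1}{15380}\right) + 197059}{392 + 176 \cdot 40002} = \frac{- \frac{70961}{15380} + 197059}{392 + 7040352} = \frac{3030696459}{15380 \cdot 7040744} = \frac{3030696459}{15380} \cdot \frac{1}{7040744} = \frac{3030696459}{108286642720}$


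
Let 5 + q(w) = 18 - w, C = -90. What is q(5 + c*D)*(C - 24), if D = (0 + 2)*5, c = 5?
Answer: 4788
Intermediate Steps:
D = 10 (D = 2*5 = 10)
q(w) = 13 - w (q(w) = -5 + (18 - w) = 13 - w)
q(5 + c*D)*(C - 24) = (13 - (5 + 5*10))*(-90 - 24) = (13 - (5 + 50))*(-114) = (13 - 1*55)*(-114) = (13 - 55)*(-114) = -42*(-114) = 4788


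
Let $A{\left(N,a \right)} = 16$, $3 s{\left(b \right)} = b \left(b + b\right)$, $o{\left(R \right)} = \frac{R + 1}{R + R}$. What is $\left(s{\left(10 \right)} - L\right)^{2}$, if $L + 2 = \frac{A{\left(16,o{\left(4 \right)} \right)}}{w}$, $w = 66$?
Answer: $\frac{5098564}{1089} \approx 4681.9$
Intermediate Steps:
$o{\left(R \right)} = \frac{1 + R}{2 R}$
$s{\left(b \right)} = \frac{2 b^{2}}{3}$ ($s{\left(b \right)} = \frac{b \left(b + b\right)}{3} = \frac{b 2 b}{3} = \frac{2 b^{2}}{3}$)
$L = - \frac{58}{33}$ ($L = -2 + \frac{16}{66} = -2 + 16 \cdot \frac{1}{66} = -2 + \frac{8}{33} = - \frac{58}{33} \approx -1.7576$)
$\left(s{\left(10 \right)} - L\right)^{2} = \left(\frac{2 \cdot 10^{2}}{3} - - \frac{58}{33}\right)^{2} = \left(\frac{2}{3} \cdot 100 + \frac{58}{33}\right)^{2} = \left(\frac{200}{3} + \frac{58}{33}\right)^{2} = \left(\frac{2258}{33}\right)^{2} = \frac{5098564}{1089}$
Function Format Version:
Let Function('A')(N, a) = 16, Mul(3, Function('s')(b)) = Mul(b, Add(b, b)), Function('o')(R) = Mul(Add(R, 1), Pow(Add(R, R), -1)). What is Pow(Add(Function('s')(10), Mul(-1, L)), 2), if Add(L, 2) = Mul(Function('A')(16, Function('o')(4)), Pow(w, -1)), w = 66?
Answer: Rational(5098564, 1089) ≈ 4681.9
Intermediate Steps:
Function('o')(R) = Mul(Rational(1, 2), Pow(R, -1), Add(1, R)) (Function('o')(R) = Mul(Add(1, R), Pow(Mul(2, R), -1)) = Mul(Add(1, R), Mul(Rational(1, 2), Pow(R, -1))) = Mul(Rational(1, 2), Pow(R, -1), Add(1, R)))
Function('s')(b) = Mul(Rational(2, 3), Pow(b, 2)) (Function('s')(b) = Mul(Rational(1, 3), Mul(b, Add(b, b))) = Mul(Rational(1, 3), Mul(b, Mul(2, b))) = Mul(Rational(1, 3), Mul(2, Pow(b, 2))) = Mul(Rational(2, 3), Pow(b, 2)))
L = Rational(-58, 33) (L = Add(-2, Mul(16, Pow(66, -1))) = Add(-2, Mul(16, Rational(1, 66))) = Add(-2, Rational(8, 33)) = Rational(-58, 33) ≈ -1.7576)
Pow(Add(Function('s')(10), Mul(-1, L)), 2) = Pow(Add(Mul(Rational(2, 3), Pow(10, 2)), Mul(-1, Rational(-58, 33))), 2) = Pow(Add(Mul(Rational(2, 3), 100), Rational(58, 33)), 2) = Pow(Add(Rational(200, 3), Rational(58, 33)), 2) = Pow(Rational(2258, 33), 2) = Rational(5098564, 1089)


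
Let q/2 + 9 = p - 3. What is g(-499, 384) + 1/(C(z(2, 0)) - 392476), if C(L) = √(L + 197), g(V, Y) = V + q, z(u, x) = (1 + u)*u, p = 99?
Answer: -7151736966243/22005344339 - √203/154037410373 ≈ -325.00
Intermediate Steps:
z(u, x) = u*(1 + u)
q = 174 (q = -18 + 2*(99 - 3) = -18 + 2*96 = -18 + 192 = 174)
g(V, Y) = 174 + V (g(V, Y) = V + 174 = 174 + V)
C(L) = √(197 + L)
g(-499, 384) + 1/(C(z(2, 0)) - 392476) = (174 - 499) + 1/(√(197 + 2*(1 + 2)) - 392476) = -325 + 1/(√(197 + 2*3) - 392476) = -325 + 1/(√(197 + 6) - 392476) = -325 + 1/(√203 - 392476) = -325 + 1/(-392476 + √203)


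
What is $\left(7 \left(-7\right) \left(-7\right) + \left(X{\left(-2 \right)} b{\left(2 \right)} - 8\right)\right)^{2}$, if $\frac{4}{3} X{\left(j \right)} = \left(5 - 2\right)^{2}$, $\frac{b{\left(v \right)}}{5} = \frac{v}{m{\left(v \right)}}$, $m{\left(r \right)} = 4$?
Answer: $\frac{7924225}{64} \approx 1.2382 \cdot 10^{5}$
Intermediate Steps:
$b{\left(v \right)} = \frac{5 v}{4}$ ($b{\left(v \right)} = 5 \frac{v}{4} = \frac{5 v}{4}$)
$X{\left(j \right)} = \frac{27}{4}$ ($X{\left(j \right)} = \frac{3 \left(5 - 2\right)^{2}}{4} = \frac{3 \cdot 3^{2}}{4} = \frac{3}{4} \cdot 9 = \frac{27}{4}$)
$\left(7 \left(-7\right) \left(-7\right) + \left(X{\left(-2 \right)} b{\left(2 \right)} - 8\right)\right)^{2} = \left(7 \left(-7\right) \left(-7\right) - \left(8 - \frac{27 \cdot \frac{5}{4} \cdot 2}{4}\right)\right)^{2} = \left(\left(-49\right) \left(-7\right) + \left(\frac{27}{4} \cdot \frac{5}{2} - 8\right)\right)^{2} = \left(343 + \left(\frac{135}{8} - 8\right)\right)^{2} = \left(343 + \frac{71}{8}\right)^{2} = \left(\frac{2815}{8}\right)^{2} = \frac{7924225}{64}$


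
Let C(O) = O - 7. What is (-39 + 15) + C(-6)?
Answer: -37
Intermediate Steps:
C(O) = -7 + O
(-39 + 15) + C(-6) = (-39 + 15) + (-7 - 6) = -24 - 13 = -37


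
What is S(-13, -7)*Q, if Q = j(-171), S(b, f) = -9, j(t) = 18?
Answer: -162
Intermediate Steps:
Q = 18
S(-13, -7)*Q = -9*18 = -162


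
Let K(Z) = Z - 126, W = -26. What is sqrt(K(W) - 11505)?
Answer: I*sqrt(11657) ≈ 107.97*I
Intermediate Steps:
K(Z) = -126 + Z
sqrt(K(W) - 11505) = sqrt((-126 - 26) - 11505) = sqrt(-152 - 11505) = sqrt(-11657) = I*sqrt(11657)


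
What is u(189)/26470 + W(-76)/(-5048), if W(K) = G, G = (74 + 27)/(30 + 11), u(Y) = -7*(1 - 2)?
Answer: -612347/2739221480 ≈ -0.00022355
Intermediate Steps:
u(Y) = 7 (u(Y) = -7*(-1) = 7)
G = 101/41 ≈ 2.4634
W(K) = 101/41
u(189)/26470 + W(-76)/(-5048) = 7/26470 + (101/41)/(-5048) = 7*(1/26470) + (101/41)*(-1/5048) = 7/26470 - 101/206968 = -612347/2739221480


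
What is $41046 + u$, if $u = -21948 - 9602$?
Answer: $9496$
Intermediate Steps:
$u = -31550$ ($u = -21948 - 9602 = -31550$)
$41046 + u = 41046 - 31550 = 9496$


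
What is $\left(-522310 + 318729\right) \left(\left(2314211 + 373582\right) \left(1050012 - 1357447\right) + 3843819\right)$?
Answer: $168222603458744016$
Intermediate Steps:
$\left(-522310 + 318729\right) \left(\left(2314211 + 373582\right) \left(1050012 - 1357447\right) + 3843819\right) = - 203581 \left(2687793 \left(-307435\right) + 3843819\right) = - 203581 \left(-826321640955 + 3843819\right) = \left(-203581\right) \left(-826317797136\right) = 168222603458744016$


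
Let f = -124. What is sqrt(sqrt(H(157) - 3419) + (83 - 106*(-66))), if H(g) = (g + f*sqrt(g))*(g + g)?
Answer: sqrt(7079 + sqrt(45879 - 38936*sqrt(157))) ≈ 84.229 + 3.9465*I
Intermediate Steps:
H(g) = 2*g*(g - 124*sqrt(g)) (H(g) = (g - 124*sqrt(g))*(g + g) = (g - 124*sqrt(g))*(2*g) = 2*g*(g - 124*sqrt(g)))
sqrt(sqrt(H(157) - 3419) + (83 - 106*(-66))) = sqrt(sqrt((-38936*sqrt(157) + 2*157**2) - 3419) + (83 - 106*(-66))) = sqrt(sqrt((-38936*sqrt(157) + 2*24649) - 3419) + (83 + 6996)) = sqrt(sqrt((-38936*sqrt(157) + 49298) - 3419) + 7079) = sqrt(sqrt((49298 - 38936*sqrt(157)) - 3419) + 7079) = sqrt(sqrt(45879 - 38936*sqrt(157)) + 7079) = sqrt(7079 + sqrt(45879 - 38936*sqrt(157)))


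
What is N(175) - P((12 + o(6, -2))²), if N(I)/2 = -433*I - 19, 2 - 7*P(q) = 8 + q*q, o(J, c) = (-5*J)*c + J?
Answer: 5136278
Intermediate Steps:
o(J, c) = J - 5*J*c (o(J, c) = -5*J*c + J = J - 5*J*c)
P(q) = -6/7 - q²/7 (P(q) = 2/7 - (8 + q*q)/7 = 2/7 - (8 + q²)/7 = 2/7 + (-8/7 - q²/7) = -6/7 - q²/7)
N(I) = -38 - 866*I (N(I) = 2*(-433*I - 19) = 2*(-19 - 433*I) = -38 - 866*I)
N(175) - P((12 + o(6, -2))²) = (-38 - 866*175) - (-6/7 - (12 + 6*(1 - 5*(-2)))⁴/7) = (-38 - 151550) - (-6/7 - (12 + 6*(1 + 10))⁴/7) = -151588 - (-6/7 - (12 + 6*11)⁴/7) = -151588 - (-6/7 - (12 + 66)⁴/7) = -151588 - (-6/7 - (78²)²/7) = -151588 - (-6/7 - ⅐*6084²) = -151588 - (-6/7 - ⅐*37015056) = -151588 - (-6/7 - 37015056/7) = -151588 - 1*(-5287866) = -151588 + 5287866 = 5136278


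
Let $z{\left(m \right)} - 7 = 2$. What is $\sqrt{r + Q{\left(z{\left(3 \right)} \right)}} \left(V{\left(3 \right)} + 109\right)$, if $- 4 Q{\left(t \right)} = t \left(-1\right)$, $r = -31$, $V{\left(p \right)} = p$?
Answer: $56 i \sqrt{115} \approx 600.53 i$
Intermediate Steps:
$z{\left(m \right)} = 9$ ($z{\left(m \right)} = 7 + 2 = 9$)
$Q{\left(t \right)} = \frac{t}{4}$ ($Q{\left(t \right)} = - \frac{t \left(-1\right)}{4} = - \frac{\left(-1\right) t}{4} = \frac{t}{4}$)
$\sqrt{r + Q{\left(z{\left(3 \right)} \right)}} \left(V{\left(3 \right)} + 109\right) = \sqrt{-31 + \frac{1}{4} \cdot 9} \left(3 + 109\right) = \sqrt{-31 + \frac{9}{4}} \cdot 112 = \sqrt{- \frac{115}{4}} \cdot 112 = \frac{i \sqrt{115}}{2} \cdot 112 = 56 i \sqrt{115}$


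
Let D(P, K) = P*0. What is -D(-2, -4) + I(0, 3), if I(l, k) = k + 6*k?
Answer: 21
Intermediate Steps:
D(P, K) = 0
I(l, k) = 7*k
-D(-2, -4) + I(0, 3) = -1*0 + 7*3 = 0 + 21 = 21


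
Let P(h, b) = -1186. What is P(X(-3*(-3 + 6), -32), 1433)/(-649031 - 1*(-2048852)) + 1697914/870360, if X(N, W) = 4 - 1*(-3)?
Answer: 131985745913/67686011420 ≈ 1.9500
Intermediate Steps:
X(N, W) = 7 (X(N, W) = 4 + 3 = 7)
P(X(-3*(-3 + 6), -32), 1433)/(-649031 - 1*(-2048852)) + 1697914/870360 = -1186/(-649031 - 1*(-2048852)) + 1697914/870360 = -1186/(-649031 + 2048852) + 1697914*(1/870360) = -1186/1399821 + 848957/435180 = 131985745913/67686011420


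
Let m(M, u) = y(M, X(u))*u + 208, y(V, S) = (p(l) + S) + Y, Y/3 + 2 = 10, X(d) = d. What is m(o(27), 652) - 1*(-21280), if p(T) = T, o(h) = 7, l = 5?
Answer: 465500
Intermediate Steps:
Y = 24 (Y = -6 + 3*10 = -6 + 30 = 24)
y(V, S) = 29 + S (y(V, S) = (5 + S) + 24 = 29 + S)
m(M, u) = 208 + u*(29 + u) (m(M, u) = (29 + u)*u + 208 = u*(29 + u) + 208 = 208 + u*(29 + u))
m(o(27), 652) - 1*(-21280) = (208 + 652*(29 + 652)) - 1*(-21280) = (208 + 652*681) + 21280 = (208 + 444012) + 21280 = 444220 + 21280 = 465500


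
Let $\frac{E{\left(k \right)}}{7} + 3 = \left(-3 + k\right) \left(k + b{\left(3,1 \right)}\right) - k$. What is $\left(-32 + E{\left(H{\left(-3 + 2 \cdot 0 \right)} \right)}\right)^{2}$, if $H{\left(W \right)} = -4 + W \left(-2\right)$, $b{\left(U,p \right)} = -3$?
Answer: $3600$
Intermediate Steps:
$H{\left(W \right)} = -4 - 2 W$
$E{\left(k \right)} = -21 - 7 k + 7 \left(-3 + k\right)^{2}$ ($E{\left(k \right)} = -21 + 7 \left(\left(-3 + k\right) \left(k - 3\right) - k\right) = -21 + 7 \left(\left(-3 + k\right) \left(-3 + k\right) - k\right) = -21 + 7 \left(\left(-3 + k\right)^{2} - k\right) = -21 - \left(- 7 \left(-3 + k\right)^{2} + 7 k\right) = -21 - 7 k + 7 \left(-3 + k\right)^{2}$)
$\left(-32 + E{\left(H{\left(-3 + 2 \cdot 0 \right)} \right)}\right)^{2} = \left(-32 + \left(42 - 49 \left(-4 - 2 \left(-3 + 2 \cdot 0\right)\right) + 7 \left(-4 - 2 \left(-3 + 2 \cdot 0\right)\right)^{2}\right)\right)^{2} = \left(-32 + \left(42 - 49 \left(-4 - 2 \left(-3 + 0\right)\right) + 7 \left(-4 - 2 \left(-3 + 0\right)\right)^{2}\right)\right)^{2} = \left(-32 + \left(42 - 49 \left(-4 - -6\right) + 7 \left(-4 - -6\right)^{2}\right)\right)^{2} = \left(-32 + \left(42 - 49 \left(-4 + 6\right) + 7 \left(-4 + 6\right)^{2}\right)\right)^{2} = \left(-32 + \left(42 - 98 + 7 \cdot 2^{2}\right)\right)^{2} = \left(-32 + \left(42 - 98 + 7 \cdot 4\right)\right)^{2} = \left(-32 + \left(42 - 98 + 28\right)\right)^{2} = \left(-32 - 28\right)^{2} = \left(-60\right)^{2} = 3600$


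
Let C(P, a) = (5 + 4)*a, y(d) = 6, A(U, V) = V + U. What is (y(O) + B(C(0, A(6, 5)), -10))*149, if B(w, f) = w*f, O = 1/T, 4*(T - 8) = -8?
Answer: -146616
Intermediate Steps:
T = 6 (T = 8 + (1/4)*(-8) = 8 - 2 = 6)
O = 1/6 ≈ 0.16667
A(U, V) = U + V
C(P, a) = 9*a
B(w, f) = f*w
(y(O) + B(C(0, A(6, 5)), -10))*149 = (6 - 90*(6 + 5))*149 = (6 - 90*11)*149 = (6 - 10*99)*149 = (6 - 990)*149 = -984*149 = -146616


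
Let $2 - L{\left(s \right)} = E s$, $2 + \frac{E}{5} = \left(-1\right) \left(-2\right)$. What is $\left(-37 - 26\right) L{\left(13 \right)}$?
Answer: $-126$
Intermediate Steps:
$E = 0$ ($E = -10 + 5 \left(\left(-1\right) \left(-2\right)\right) = -10 + 5 \cdot 2 = -10 + 10 = 0$)
$L{\left(s \right)} = 2$ ($L{\left(s \right)} = 2 - 0 s = 2 - 0 = 2 + 0 = 2$)
$\left(-37 - 26\right) L{\left(13 \right)} = \left(-37 - 26\right) 2 = \left(-63\right) 2 = -126$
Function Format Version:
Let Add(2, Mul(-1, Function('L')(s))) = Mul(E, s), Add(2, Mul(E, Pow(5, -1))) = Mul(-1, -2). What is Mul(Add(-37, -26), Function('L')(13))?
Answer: -126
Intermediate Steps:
E = 0 (E = Add(-10, Mul(5, Mul(-1, -2))) = Add(-10, Mul(5, 2)) = Add(-10, 10) = 0)
Function('L')(s) = 2 (Function('L')(s) = Add(2, Mul(-1, Mul(0, s))) = Add(2, Mul(-1, 0)) = Add(2, 0) = 2)
Mul(Add(-37, -26), Function('L')(13)) = Mul(Add(-37, -26), 2) = Mul(-63, 2) = -126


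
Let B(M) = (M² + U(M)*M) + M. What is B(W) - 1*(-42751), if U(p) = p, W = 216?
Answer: 136279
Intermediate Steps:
B(M) = M + 2*M² (B(M) = (M² + M*M) + M = (M² + M²) + M = 2*M² + M = M + 2*M²)
B(W) - 1*(-42751) = 216*(1 + 2*216) - 1*(-42751) = 216*(1 + 432) + 42751 = 216*433 + 42751 = 93528 + 42751 = 136279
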